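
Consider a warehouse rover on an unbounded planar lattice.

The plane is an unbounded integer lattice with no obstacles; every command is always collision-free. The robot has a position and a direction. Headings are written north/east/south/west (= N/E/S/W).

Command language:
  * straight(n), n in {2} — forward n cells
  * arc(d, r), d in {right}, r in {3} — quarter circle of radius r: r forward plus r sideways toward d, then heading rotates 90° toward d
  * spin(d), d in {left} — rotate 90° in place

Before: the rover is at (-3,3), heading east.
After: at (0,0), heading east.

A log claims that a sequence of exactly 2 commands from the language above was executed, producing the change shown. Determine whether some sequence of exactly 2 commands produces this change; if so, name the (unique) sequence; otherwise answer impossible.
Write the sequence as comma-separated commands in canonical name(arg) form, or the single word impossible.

arc(right, 3), spin(left)

key: order matters: swapping arc(right, 3) and spin(left) lands elsewhere
initial: at (-3,3), heading east
step 1 (arc(right, 3)): at (0,0), heading south
step 2 (spin(left)): at (0,0), heading east
all 9 alternatives checked — unique.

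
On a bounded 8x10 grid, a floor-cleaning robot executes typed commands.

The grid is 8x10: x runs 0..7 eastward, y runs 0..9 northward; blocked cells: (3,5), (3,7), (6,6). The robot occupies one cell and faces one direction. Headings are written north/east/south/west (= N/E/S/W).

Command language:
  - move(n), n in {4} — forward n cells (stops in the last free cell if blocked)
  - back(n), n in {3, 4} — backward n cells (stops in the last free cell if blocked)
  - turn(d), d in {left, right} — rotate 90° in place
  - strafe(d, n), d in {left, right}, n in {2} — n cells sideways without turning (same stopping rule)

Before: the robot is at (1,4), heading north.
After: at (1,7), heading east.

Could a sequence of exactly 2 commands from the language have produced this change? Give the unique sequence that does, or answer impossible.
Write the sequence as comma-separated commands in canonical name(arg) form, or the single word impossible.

every 2-command combo misses the target.

impossible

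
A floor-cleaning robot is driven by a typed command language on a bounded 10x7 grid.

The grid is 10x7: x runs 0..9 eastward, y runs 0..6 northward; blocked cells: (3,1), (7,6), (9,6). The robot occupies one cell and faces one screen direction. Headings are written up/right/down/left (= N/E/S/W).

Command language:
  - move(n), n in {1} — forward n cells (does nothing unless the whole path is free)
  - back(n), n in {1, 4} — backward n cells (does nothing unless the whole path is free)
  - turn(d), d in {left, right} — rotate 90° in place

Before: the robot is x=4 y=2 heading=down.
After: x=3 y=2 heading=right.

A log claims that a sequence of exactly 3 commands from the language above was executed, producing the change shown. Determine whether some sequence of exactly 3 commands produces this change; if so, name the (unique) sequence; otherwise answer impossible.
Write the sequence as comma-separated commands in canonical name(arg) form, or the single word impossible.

key: order matters: swapping turn(left) and back(4) lands elsewhere
from: x=4 y=2 heading=down
t=1 turn(left) ⇒ x=4 y=2 heading=right
t=2 back(1) ⇒ x=3 y=2 heading=right
t=3 back(4) ⇒ x=3 y=2 heading=right
uniquely the one of 125 3-step routes that fits.

turn(left), back(1), back(4)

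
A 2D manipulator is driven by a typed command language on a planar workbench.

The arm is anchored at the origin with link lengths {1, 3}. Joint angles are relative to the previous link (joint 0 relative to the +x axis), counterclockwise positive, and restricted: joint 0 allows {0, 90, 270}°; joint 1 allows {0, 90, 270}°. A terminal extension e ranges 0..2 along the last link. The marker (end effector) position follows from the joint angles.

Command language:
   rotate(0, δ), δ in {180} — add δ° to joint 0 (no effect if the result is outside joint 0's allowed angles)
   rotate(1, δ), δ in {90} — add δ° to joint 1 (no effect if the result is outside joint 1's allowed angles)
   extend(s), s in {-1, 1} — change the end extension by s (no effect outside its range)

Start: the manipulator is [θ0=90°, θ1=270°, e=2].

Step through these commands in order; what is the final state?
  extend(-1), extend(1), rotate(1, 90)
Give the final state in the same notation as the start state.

[θ0=90°, θ1=0°, e=2]

from: [θ0=90°, θ1=270°, e=2]
1. extend(-1) → [θ0=90°, θ1=270°, e=1]
2. extend(1) → [θ0=90°, θ1=270°, e=2]
3. rotate(1, 90) → [θ0=90°, θ1=0°, e=2]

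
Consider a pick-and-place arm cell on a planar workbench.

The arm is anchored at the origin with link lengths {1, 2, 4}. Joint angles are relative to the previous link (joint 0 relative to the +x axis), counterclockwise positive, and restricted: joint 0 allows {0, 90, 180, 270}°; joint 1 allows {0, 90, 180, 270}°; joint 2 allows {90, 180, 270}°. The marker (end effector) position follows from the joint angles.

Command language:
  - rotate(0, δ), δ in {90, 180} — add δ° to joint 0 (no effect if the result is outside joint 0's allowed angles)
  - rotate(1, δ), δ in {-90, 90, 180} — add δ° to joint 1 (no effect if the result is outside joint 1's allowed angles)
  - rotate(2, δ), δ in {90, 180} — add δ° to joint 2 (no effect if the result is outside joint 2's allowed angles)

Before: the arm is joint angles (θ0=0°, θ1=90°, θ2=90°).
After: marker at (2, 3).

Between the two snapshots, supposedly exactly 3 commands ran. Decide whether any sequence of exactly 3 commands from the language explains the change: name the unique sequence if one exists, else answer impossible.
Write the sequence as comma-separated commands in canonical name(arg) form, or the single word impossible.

start: joint angles (θ0=0°, θ1=90°, θ2=90°)
step 1 (rotate(0, 90)): joint angles (θ0=90°, θ1=90°, θ2=90°)
step 2 (rotate(0, 90)): joint angles (θ0=180°, θ1=90°, θ2=90°)
step 3 (rotate(0, 90)): joint angles (θ0=270°, θ1=90°, θ2=90°)
no other 3-command option fits: unique.

rotate(0, 90), rotate(0, 90), rotate(0, 90)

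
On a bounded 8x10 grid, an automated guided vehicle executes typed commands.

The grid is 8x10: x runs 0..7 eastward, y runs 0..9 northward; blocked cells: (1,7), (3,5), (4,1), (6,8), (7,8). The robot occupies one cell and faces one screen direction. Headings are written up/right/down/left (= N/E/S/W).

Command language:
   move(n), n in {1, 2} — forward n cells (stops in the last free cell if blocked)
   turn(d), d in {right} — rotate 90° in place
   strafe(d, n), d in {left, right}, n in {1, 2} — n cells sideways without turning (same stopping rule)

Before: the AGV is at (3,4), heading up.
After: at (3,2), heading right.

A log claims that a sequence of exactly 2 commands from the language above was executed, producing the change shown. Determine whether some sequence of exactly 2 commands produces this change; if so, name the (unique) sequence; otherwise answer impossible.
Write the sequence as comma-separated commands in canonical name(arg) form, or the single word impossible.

turn(right), strafe(right, 2)

key: running strafe(right, 2) before turn(right) would end elsewhere — order is forced
initial: at (3,4), heading up
t=1 turn(right) ⇒ at (3,4), heading right
t=2 strafe(right, 2) ⇒ at (3,2), heading right
uniquely the one of 49 2-step routes that fits.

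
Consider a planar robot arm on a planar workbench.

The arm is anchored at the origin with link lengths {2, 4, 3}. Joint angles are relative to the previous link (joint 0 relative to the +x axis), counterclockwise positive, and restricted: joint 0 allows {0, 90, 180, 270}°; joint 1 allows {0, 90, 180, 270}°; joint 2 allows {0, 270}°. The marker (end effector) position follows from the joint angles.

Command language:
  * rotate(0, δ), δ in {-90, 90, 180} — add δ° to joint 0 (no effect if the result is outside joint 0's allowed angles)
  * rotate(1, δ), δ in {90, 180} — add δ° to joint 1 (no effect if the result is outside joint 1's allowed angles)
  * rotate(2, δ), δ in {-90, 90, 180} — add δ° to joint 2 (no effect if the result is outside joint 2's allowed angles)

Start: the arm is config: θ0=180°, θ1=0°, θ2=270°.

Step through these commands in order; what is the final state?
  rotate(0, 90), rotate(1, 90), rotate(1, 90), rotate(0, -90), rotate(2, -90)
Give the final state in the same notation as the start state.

config: θ0=180°, θ1=180°, θ2=270°

begin: config: θ0=180°, θ1=0°, θ2=270°
t=1 rotate(0, 90) ⇒ config: θ0=270°, θ1=0°, θ2=270°
t=2 rotate(1, 90) ⇒ config: θ0=270°, θ1=90°, θ2=270°
t=3 rotate(1, 90) ⇒ config: θ0=270°, θ1=180°, θ2=270°
t=4 rotate(0, -90) ⇒ config: θ0=180°, θ1=180°, θ2=270°
t=5 rotate(2, -90) ⇒ config: θ0=180°, θ1=180°, θ2=270°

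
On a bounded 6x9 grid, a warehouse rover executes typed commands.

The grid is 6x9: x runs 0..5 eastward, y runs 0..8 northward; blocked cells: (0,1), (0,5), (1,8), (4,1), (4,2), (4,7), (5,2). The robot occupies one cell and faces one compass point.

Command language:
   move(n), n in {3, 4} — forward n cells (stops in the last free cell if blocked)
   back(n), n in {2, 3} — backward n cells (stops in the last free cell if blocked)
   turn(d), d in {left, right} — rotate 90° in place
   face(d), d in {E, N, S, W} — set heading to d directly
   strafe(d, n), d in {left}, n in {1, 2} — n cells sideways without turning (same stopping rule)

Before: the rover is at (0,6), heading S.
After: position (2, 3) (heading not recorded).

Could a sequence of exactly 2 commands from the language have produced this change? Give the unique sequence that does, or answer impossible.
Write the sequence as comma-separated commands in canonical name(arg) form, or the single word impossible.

strafe(left, 2), move(3)

key: running move(3) before strafe(left, 2) would end elsewhere — order is forced
start: at (0,6), heading S
t=1 strafe(left, 2) ⇒ at (2,6), heading S
t=2 move(3) ⇒ at (2,3), heading S
no other 2-command option fits: unique.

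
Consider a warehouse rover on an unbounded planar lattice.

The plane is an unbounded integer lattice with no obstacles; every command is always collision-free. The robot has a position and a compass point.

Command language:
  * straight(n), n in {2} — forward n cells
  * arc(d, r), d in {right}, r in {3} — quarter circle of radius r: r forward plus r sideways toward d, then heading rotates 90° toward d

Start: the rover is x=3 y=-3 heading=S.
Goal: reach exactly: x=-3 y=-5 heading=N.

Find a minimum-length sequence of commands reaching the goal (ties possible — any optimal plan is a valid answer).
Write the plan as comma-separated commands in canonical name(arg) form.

begin: x=3 y=-3 heading=S
step 1 (straight(2)): x=3 y=-5 heading=S
step 2 (arc(right, 3)): x=0 y=-8 heading=W
step 3 (arc(right, 3)): x=-3 y=-5 heading=N
no 2-step plan works, so 3 is optimal.

straight(2), arc(right, 3), arc(right, 3)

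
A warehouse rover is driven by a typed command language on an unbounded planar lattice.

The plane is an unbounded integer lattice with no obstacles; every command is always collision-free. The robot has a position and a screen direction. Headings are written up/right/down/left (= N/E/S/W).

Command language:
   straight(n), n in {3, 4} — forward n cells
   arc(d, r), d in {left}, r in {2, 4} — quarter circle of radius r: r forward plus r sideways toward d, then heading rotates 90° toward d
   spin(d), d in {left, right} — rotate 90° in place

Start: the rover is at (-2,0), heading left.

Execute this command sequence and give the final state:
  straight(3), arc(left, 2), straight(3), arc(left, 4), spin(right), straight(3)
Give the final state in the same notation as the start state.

from: at (-2,0), heading left
t=1 straight(3) ⇒ at (-5,0), heading left
t=2 arc(left, 2) ⇒ at (-7,-2), heading down
t=3 straight(3) ⇒ at (-7,-5), heading down
t=4 arc(left, 4) ⇒ at (-3,-9), heading right
t=5 spin(right) ⇒ at (-3,-9), heading down
t=6 straight(3) ⇒ at (-3,-12), heading down

at (-3,-12), heading down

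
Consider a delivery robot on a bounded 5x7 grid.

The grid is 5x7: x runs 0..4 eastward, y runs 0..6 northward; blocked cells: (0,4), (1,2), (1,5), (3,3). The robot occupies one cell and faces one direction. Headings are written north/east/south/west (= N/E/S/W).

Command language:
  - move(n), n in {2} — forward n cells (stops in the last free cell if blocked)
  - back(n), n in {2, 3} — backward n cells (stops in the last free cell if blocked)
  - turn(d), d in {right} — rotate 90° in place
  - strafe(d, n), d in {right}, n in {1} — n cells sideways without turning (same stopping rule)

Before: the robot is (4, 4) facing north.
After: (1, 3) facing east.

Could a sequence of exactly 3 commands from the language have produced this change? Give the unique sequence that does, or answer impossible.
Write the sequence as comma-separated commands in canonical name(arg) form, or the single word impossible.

key: cell and facing (now E) both changed — the 3 commands mix motion and turning
initial: (4, 4) facing north
1. turn(right) → (4, 4) facing east
2. back(3) → (1, 4) facing east
3. strafe(right, 1) → (1, 3) facing east
no other 3-command option fits: unique.

turn(right), back(3), strafe(right, 1)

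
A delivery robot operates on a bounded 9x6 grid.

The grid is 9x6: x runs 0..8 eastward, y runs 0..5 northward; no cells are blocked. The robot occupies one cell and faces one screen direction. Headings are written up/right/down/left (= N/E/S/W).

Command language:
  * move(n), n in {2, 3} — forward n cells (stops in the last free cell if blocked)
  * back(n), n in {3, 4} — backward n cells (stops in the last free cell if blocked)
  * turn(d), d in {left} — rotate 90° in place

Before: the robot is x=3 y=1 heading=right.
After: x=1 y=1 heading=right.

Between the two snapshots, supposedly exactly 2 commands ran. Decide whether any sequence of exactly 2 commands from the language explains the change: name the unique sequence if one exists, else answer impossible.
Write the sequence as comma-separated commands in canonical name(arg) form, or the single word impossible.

move(2), back(4)

key: heading stays E — no command in the sequence turns
start: x=3 y=1 heading=right
t=1 move(2) ⇒ x=5 y=1 heading=right
t=2 back(4) ⇒ x=1 y=1 heading=right
no rival 2-sequence matches.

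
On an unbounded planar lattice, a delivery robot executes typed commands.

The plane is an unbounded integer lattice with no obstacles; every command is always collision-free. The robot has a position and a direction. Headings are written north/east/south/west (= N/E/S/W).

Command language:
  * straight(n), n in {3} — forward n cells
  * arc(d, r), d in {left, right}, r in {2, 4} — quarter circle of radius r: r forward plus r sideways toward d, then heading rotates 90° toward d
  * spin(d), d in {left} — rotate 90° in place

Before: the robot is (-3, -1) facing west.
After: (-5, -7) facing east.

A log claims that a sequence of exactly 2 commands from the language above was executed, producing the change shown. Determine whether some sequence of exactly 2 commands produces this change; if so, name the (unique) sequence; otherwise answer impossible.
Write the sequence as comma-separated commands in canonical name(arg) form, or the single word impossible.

arc(left, 4), arc(left, 2)

key: position moved to (-5,-7) AND the heading swung to E — translation plus rotation needed
begin: (-3, -1) facing west
step 1 (arc(left, 4)): (-7, -5) facing south
step 2 (arc(left, 2)): (-5, -7) facing east
no other 2-command option fits: unique.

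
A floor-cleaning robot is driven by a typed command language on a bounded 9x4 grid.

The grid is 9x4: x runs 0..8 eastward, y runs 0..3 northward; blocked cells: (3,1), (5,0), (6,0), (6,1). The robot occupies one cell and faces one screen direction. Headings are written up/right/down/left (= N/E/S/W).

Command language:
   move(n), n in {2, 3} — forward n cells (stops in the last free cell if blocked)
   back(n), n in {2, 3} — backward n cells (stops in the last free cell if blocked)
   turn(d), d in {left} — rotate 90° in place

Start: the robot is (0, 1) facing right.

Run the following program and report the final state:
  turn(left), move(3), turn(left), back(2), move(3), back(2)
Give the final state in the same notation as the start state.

initial: (0, 1) facing right
[1] after turn(left): (0, 1) facing up
[2] after move(3): (0, 3) facing up
[3] after turn(left): (0, 3) facing left
[4] after back(2): (2, 3) facing left
[5] after move(3): (0, 3) facing left
[6] after back(2): (2, 3) facing left

(2, 3) facing left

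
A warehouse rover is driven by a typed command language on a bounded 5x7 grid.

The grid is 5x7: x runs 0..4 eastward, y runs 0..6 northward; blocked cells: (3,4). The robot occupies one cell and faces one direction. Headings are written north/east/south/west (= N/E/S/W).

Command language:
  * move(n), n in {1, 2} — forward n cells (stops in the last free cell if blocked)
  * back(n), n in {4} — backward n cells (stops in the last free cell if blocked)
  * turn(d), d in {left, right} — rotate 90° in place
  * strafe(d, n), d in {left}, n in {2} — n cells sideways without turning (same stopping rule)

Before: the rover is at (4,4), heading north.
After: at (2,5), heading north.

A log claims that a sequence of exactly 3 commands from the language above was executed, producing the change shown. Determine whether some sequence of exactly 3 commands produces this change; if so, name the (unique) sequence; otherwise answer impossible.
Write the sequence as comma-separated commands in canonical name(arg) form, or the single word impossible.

strafe(left, 2), move(1), strafe(left, 2)

key: the first strafe(left, 2) is stopped early by the blocked cell at (3,4)
start: at (4,4), heading north
[1] after strafe(left, 2): at (4,4), heading north
[2] after move(1): at (4,5), heading north
[3] after strafe(left, 2): at (2,5), heading north
uniquely the one of 216 3-step routes that fits.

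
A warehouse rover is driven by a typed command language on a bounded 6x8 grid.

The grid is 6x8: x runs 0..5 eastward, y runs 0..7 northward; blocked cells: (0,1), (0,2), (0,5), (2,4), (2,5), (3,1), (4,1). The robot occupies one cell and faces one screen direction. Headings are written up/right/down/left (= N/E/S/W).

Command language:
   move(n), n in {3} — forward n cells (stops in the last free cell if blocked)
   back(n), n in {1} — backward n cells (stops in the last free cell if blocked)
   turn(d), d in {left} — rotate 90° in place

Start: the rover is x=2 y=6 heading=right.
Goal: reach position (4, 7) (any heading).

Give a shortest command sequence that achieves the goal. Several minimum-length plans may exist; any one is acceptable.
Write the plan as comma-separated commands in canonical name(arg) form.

move(3), back(1), turn(left), move(3)

initial: x=2 y=6 heading=right
step 1 (move(3)): x=5 y=6 heading=right
step 2 (back(1)): x=4 y=6 heading=right
step 3 (turn(left)): x=4 y=6 heading=up
step 4 (move(3)): x=4 y=7 heading=up
minimal: 4 command(s), checked below 4.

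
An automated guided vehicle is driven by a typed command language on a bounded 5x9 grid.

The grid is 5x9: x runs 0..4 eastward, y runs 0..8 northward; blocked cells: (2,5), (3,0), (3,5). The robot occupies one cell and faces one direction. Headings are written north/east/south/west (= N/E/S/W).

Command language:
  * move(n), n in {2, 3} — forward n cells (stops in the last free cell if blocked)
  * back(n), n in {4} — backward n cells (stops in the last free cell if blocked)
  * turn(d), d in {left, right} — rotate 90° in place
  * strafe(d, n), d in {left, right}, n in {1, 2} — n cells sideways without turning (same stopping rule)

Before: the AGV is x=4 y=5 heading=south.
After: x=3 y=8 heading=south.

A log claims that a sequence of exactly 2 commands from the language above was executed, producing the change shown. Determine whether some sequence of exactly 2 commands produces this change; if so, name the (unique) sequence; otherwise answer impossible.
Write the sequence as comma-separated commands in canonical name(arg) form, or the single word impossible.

back(4), strafe(right, 1)

key: heading stays S — no command in the sequence turns
t0: x=4 y=5 heading=south
[1] after back(4): x=4 y=8 heading=south
[2] after strafe(right, 1): x=3 y=8 heading=south
no other 2-command option fits: unique.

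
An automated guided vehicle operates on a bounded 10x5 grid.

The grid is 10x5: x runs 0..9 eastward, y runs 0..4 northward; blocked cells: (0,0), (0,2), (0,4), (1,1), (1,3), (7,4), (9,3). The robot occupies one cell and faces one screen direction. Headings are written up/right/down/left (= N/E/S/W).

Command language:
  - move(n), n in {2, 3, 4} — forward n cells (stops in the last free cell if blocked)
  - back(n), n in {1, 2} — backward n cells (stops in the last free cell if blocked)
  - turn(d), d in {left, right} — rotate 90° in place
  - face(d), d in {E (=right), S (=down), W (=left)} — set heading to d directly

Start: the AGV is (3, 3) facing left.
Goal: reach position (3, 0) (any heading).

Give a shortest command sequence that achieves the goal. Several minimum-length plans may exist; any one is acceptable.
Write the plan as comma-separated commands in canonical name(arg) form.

turn(left), move(4)

from: (3, 3) facing left
[1] after turn(left): (3, 3) facing down
[2] after move(4): (3, 0) facing down
nothing shorter than 2 reaches the goal.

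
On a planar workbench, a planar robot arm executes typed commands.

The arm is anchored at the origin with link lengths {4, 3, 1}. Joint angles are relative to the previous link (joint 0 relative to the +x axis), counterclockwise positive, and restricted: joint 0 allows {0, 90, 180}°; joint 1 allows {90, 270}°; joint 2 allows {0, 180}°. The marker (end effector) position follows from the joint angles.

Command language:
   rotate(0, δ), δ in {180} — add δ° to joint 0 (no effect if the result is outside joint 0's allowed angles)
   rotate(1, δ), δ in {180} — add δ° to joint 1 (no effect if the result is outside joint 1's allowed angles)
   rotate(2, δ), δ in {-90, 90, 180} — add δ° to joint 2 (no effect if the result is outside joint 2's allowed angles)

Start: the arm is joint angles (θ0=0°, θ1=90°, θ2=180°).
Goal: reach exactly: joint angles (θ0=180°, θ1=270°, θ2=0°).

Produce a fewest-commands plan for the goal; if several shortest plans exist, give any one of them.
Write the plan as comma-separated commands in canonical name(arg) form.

rotate(1, 180), rotate(0, 180), rotate(2, 180)

initial: joint angles (θ0=0°, θ1=90°, θ2=180°)
t=1 rotate(1, 180) ⇒ joint angles (θ0=0°, θ1=270°, θ2=180°)
t=2 rotate(0, 180) ⇒ joint angles (θ0=180°, θ1=270°, θ2=180°)
t=3 rotate(2, 180) ⇒ joint angles (θ0=180°, θ1=270°, θ2=0°)
shorter routes all fall short; 3 is best.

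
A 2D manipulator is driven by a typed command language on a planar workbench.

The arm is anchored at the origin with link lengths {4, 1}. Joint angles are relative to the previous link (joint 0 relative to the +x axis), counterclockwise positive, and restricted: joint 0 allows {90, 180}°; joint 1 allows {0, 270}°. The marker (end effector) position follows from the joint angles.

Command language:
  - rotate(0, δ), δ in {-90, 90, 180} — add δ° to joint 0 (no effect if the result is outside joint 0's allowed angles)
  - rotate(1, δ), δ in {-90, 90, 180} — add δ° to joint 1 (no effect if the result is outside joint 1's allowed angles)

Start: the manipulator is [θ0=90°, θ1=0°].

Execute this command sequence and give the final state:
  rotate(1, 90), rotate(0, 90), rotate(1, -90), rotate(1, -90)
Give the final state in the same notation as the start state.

[θ0=180°, θ1=270°]

initial: [θ0=90°, θ1=0°]
step 1 (rotate(1, 90)): [θ0=90°, θ1=0°]
step 2 (rotate(0, 90)): [θ0=180°, θ1=0°]
step 3 (rotate(1, -90)): [θ0=180°, θ1=270°]
step 4 (rotate(1, -90)): [θ0=180°, θ1=270°]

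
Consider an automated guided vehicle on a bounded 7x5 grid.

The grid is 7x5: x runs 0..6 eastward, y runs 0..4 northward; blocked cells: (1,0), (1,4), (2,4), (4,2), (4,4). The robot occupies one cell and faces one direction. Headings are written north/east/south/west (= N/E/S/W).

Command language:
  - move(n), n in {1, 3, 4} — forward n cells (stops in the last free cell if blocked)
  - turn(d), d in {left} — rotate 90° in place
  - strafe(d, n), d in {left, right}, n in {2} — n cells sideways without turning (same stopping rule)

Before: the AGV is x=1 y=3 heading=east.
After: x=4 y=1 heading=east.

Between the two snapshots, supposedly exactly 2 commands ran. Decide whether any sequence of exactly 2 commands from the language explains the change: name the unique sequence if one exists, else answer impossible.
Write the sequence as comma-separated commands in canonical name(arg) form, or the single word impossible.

key: still facing E at the end — nothing in the sequence rotates
from: x=1 y=3 heading=east
1. strafe(right, 2) → x=1 y=1 heading=east
2. move(3) → x=4 y=1 heading=east
all 36 alternatives checked — unique.

strafe(right, 2), move(3)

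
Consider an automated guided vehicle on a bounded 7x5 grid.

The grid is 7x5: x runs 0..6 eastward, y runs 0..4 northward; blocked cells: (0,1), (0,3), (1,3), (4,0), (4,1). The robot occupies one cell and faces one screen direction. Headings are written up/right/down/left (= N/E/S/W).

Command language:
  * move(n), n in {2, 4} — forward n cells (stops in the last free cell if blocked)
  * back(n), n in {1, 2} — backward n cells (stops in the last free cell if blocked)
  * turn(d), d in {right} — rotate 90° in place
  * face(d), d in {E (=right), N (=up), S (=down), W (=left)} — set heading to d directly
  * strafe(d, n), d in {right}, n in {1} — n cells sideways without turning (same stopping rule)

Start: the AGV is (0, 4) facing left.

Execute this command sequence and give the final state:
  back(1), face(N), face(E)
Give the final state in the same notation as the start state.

from: (0, 4) facing left
t=1 back(1) ⇒ (1, 4) facing left
t=2 face(N) ⇒ (1, 4) facing up
t=3 face(E) ⇒ (1, 4) facing right

(1, 4) facing right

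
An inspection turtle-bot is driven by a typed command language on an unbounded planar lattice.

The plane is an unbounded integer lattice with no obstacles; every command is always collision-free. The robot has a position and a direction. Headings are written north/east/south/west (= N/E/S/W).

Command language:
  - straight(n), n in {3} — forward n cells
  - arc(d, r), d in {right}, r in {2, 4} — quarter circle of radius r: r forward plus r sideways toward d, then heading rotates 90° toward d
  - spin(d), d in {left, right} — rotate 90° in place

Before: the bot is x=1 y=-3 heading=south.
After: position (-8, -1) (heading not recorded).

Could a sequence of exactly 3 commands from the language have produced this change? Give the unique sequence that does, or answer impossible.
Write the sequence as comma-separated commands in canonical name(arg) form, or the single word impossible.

arc(right, 2), straight(3), arc(right, 4)

key: order matters: swapping arc(right, 2) and arc(right, 4) lands elsewhere
begin: x=1 y=-3 heading=south
t=1 arc(right, 2) ⇒ x=-1 y=-5 heading=west
t=2 straight(3) ⇒ x=-4 y=-5 heading=west
t=3 arc(right, 4) ⇒ x=-8 y=-1 heading=north
uniquely the one of 125 3-step routes that fits.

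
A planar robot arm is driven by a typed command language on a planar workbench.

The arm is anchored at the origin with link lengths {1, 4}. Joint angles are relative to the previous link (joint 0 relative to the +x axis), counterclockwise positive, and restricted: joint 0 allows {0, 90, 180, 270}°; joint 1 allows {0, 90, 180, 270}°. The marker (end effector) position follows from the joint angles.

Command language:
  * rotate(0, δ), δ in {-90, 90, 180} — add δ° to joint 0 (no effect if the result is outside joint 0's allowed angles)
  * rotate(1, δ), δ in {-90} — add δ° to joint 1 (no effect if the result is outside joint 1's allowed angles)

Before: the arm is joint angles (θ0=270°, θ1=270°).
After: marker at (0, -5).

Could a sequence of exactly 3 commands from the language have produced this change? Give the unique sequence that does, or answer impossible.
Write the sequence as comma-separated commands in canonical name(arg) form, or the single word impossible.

t0: joint angles (θ0=270°, θ1=270°)
t=1 rotate(1, -90) ⇒ joint angles (θ0=270°, θ1=180°)
t=2 rotate(1, -90) ⇒ joint angles (θ0=270°, θ1=90°)
t=3 rotate(1, -90) ⇒ joint angles (θ0=270°, θ1=0°)
no other 3-command option fits: unique.

rotate(1, -90), rotate(1, -90), rotate(1, -90)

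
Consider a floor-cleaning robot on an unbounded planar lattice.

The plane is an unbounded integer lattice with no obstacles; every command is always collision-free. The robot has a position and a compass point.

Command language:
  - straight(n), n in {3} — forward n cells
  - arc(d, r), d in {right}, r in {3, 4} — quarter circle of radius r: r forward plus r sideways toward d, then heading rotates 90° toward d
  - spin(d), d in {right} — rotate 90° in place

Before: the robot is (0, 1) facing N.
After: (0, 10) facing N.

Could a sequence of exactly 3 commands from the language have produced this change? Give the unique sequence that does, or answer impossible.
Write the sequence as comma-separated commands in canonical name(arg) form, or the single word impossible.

straight(3), straight(3), straight(3)

key: heading stays N — no command in the sequence turns
initial: (0, 1) facing N
1. straight(3) → (0, 4) facing N
2. straight(3) → (0, 7) facing N
3. straight(3) → (0, 10) facing N
no rival 3-sequence matches.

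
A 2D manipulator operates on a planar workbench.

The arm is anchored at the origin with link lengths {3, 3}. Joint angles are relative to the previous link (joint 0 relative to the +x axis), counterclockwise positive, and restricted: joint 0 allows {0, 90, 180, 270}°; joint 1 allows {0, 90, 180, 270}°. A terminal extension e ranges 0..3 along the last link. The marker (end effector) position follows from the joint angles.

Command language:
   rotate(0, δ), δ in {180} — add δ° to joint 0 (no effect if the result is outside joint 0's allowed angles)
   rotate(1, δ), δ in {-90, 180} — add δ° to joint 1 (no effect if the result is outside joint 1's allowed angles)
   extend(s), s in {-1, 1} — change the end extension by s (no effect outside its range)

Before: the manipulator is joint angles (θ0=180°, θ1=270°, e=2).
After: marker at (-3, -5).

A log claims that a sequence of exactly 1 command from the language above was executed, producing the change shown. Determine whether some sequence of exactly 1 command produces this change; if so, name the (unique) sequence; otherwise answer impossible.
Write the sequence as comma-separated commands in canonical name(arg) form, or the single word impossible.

rotate(1, 180)

from: joint angles (θ0=180°, θ1=270°, e=2)
t=1 rotate(1, 180) ⇒ joint angles (θ0=180°, θ1=90°, e=2)
no other 1-command option fits: unique.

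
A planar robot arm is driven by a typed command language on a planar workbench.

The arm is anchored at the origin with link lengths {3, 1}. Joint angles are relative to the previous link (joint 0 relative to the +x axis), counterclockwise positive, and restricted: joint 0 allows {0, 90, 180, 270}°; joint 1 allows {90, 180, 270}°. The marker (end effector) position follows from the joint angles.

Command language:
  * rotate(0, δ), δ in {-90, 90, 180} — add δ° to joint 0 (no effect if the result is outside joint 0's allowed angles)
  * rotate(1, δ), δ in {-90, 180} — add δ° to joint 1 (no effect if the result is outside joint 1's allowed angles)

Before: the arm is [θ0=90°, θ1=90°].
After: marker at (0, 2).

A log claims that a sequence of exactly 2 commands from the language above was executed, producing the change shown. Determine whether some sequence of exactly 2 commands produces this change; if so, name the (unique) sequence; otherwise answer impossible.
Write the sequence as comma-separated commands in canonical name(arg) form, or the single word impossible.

rotate(1, 180), rotate(1, -90)

key: order matters: swapping rotate(1, 180) and rotate(1, -90) lands elsewhere
start: [θ0=90°, θ1=90°]
t=1 rotate(1, 180) ⇒ [θ0=90°, θ1=270°]
t=2 rotate(1, -90) ⇒ [θ0=90°, θ1=180°]
uniquely the one of 25 2-step routes that fits.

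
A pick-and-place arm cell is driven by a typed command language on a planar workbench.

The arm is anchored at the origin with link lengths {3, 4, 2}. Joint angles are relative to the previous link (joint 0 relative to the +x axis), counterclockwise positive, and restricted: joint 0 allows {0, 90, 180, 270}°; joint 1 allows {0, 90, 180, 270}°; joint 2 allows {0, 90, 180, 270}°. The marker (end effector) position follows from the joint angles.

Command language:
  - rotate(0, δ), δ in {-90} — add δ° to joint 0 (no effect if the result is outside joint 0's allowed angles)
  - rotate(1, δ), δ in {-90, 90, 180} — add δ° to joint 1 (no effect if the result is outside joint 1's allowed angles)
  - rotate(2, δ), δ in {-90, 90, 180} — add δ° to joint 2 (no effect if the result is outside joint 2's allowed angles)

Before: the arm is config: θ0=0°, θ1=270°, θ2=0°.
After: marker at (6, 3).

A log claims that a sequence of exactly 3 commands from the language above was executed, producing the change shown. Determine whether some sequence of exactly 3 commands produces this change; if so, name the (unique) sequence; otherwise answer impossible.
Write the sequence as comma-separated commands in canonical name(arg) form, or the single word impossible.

t0: config: θ0=0°, θ1=270°, θ2=0°
1. rotate(0, -90) → config: θ0=270°, θ1=270°, θ2=0°
2. rotate(0, -90) → config: θ0=180°, θ1=270°, θ2=0°
3. rotate(0, -90) → config: θ0=90°, θ1=270°, θ2=0°
no rival 3-sequence matches.

rotate(0, -90), rotate(0, -90), rotate(0, -90)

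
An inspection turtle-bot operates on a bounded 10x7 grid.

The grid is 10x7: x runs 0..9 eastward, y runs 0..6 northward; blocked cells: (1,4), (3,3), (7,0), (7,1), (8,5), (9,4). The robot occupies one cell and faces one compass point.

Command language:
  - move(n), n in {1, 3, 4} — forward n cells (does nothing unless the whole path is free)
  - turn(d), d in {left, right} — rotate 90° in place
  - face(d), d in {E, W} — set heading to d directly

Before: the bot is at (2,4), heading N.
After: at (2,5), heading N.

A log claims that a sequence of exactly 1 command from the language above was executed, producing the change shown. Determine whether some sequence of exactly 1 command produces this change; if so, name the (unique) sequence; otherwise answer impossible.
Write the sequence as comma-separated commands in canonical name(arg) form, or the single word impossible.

move(1)

key: heading stays N — the single command does not turn
initial: at (2,4), heading N
t=1 move(1) ⇒ at (2,5), heading N
no other 1-command option fits: unique.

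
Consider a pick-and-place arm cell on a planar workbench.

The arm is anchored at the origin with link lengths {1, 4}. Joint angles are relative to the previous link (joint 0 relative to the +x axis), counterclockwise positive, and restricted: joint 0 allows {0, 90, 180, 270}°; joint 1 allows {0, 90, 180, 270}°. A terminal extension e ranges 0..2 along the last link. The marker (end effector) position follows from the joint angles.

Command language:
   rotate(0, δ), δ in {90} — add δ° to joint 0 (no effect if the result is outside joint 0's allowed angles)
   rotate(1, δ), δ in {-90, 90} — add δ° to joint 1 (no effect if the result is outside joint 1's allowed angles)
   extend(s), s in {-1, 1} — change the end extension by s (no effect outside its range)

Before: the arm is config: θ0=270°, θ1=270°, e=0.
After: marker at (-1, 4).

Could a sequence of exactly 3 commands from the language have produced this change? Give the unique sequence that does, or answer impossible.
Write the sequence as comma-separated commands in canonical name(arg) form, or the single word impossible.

rotate(0, 90), rotate(0, 90), rotate(0, 90)

start: config: θ0=270°, θ1=270°, e=0
[1] after rotate(0, 90): config: θ0=0°, θ1=270°, e=0
[2] after rotate(0, 90): config: θ0=90°, θ1=270°, e=0
[3] after rotate(0, 90): config: θ0=180°, θ1=270°, e=0
all 125 alternatives checked — unique.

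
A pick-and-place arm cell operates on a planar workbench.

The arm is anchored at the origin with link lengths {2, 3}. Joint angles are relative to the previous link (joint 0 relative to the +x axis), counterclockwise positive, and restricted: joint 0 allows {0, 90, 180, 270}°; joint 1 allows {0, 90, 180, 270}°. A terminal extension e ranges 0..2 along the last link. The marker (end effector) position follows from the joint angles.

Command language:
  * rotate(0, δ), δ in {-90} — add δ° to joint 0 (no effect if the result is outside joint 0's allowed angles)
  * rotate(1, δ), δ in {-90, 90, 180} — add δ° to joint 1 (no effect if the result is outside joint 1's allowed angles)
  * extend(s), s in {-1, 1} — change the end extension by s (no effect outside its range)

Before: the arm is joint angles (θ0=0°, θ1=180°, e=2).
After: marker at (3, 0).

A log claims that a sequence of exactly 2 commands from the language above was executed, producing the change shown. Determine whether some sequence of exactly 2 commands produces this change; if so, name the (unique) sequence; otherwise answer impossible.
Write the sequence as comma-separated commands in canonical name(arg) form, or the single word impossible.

rotate(0, -90), rotate(0, -90)

begin: joint angles (θ0=0°, θ1=180°, e=2)
1. rotate(0, -90) → joint angles (θ0=270°, θ1=180°, e=2)
2. rotate(0, -90) → joint angles (θ0=180°, θ1=180°, e=2)
all 36 alternatives checked — unique.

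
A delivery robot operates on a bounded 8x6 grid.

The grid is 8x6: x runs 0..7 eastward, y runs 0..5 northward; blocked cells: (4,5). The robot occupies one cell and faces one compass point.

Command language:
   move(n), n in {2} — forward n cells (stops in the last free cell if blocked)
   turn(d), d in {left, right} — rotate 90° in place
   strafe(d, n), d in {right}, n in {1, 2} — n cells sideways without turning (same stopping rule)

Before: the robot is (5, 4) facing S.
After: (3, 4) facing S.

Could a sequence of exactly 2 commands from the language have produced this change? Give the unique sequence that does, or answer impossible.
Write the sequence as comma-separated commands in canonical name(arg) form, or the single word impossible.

key: still facing S at the end — nothing in the sequence rotates
initial: (5, 4) facing S
[1] after strafe(right, 1): (4, 4) facing S
[2] after strafe(right, 1): (3, 4) facing S
all 25 alternatives checked — unique.

strafe(right, 1), strafe(right, 1)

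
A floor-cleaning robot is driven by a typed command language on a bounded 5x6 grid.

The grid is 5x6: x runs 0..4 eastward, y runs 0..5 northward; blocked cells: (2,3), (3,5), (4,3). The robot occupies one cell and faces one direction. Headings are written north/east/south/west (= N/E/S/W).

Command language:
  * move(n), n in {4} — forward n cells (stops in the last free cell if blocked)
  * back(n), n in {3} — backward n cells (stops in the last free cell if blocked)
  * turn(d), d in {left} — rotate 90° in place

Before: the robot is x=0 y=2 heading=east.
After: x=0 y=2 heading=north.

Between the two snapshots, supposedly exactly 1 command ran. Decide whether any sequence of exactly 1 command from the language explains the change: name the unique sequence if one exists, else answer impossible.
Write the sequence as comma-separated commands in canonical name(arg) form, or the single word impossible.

key: parked at (0,2) the whole time — nothing moves the robot
begin: x=0 y=2 heading=east
t=1 turn(left) ⇒ x=0 y=2 heading=north
no rival 1-sequence matches.

turn(left)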